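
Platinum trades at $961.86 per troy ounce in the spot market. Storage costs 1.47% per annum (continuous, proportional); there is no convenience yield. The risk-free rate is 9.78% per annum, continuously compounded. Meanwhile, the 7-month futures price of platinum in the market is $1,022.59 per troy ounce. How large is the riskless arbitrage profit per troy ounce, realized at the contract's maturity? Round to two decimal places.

$4.51 per troy ounce

Fair futures: F* = S·e^(carry·T), with carry = (r + u) = 0.0978 + 0.0147 = 0.1125
F* = 961.86 · e^(0.1125 × 7/12) = 961.86 · e^0.065625 = 961.86 × 1.067826 = $1027.0991
Market $1022.59 < fair $1027.0991: forward underpriced → reverse cash-and-carry (short spot, go long the forward).
At maturity, profit = |F_mkt − F*| = |1022.59 − 1027.0991| = $4.51 per troy ounce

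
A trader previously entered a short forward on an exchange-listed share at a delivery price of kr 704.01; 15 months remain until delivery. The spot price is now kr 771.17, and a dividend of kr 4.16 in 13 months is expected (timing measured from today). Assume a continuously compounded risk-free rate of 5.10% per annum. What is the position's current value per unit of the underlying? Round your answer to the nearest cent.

PV(remaining dividends) I = 4.16·e^(−0.0510·13/12) = 3.9364
Current forward F = (S − I)·e^(rT) = (771.17 − 3.9364)·e^(0.0510·15/12) = 767.2336 × 1.065826 = 817.7375
Value (long) = (F − K)·e^(−rT) = (817.7375 − 704.01) × 0.938240 = 106.7037
Short position value = −(long value) = -kr 106.70

-kr 106.70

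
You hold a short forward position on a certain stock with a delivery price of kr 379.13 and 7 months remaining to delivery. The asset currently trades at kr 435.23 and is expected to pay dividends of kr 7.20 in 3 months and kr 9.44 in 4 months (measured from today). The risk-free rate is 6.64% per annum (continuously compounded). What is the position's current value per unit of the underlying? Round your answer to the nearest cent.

-kr 54.19

PV(remaining dividends) I = 7.20·e^(−0.0664·3/12) + 9.44·e^(−0.0664·4/12) = 16.3148
Current forward F = (S − I)·e^(rT) = (435.23 − 16.3148)·e^(0.0664·7/12) = 418.9152 × 1.039493 = 435.4594
Value (long) = (F − K)·e^(−rT) = (435.4594 − 379.13) × 0.962007 = 54.1893
Short position value = −(long value) = -kr 54.19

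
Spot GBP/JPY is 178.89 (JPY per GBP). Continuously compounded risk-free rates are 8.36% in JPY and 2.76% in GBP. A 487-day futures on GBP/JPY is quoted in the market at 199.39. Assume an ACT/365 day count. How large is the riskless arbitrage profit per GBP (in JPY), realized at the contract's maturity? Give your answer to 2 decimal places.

6.62 per GBP (in JPY)

Fair futures: F* = S·e^(carry·T), with carry = (r_JPY − r_GBP) = 0.0836 − 0.0276 = 0.0560
F* = 178.89 · e^(0.0560 × 487/365) = 178.89 · e^0.074718 = 178.89 × 1.077580 = 192.7683
Market 199.39 > fair 192.7683: forward overpriced → cash-and-carry (buy spot, short the forward).
At maturity, profit = |F_mkt − F*| = |199.39 − 192.7683| = 6.62 per GBP (in JPY)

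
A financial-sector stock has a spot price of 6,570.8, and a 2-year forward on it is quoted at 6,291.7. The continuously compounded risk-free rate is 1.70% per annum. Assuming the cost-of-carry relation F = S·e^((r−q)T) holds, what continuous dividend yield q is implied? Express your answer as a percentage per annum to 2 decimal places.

3.87%

From F = S·e^((r−q)T): (r − q) = ln(F/S)/T
ln(6291.7/6570.8) = ln(0.957524) = -0.043404
(r − q) = -0.043404 / (2) = -0.021702
q = r − ln(F/S)/T = 0.0170 + 0.021702 = 0.038702
q = 3.87%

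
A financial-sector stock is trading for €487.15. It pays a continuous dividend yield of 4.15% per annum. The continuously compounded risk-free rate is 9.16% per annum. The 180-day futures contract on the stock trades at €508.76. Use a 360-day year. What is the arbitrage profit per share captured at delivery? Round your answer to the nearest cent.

€9.25 per share

Fair futures: F* = S·e^(carry·T), with carry = (r − q) = 0.0916 − 0.0415 = 0.0501
F* = 487.15 · e^(0.0501 × 180/360) = 487.15 · e^0.025050 = 487.15 × 1.025366 = €499.5070
Market €508.76 > fair €499.5070: forward overpriced → cash-and-carry (buy spot, short the forward).
At maturity, profit = |F_mkt − F*| = |508.76 − 499.5070| = €9.25 per share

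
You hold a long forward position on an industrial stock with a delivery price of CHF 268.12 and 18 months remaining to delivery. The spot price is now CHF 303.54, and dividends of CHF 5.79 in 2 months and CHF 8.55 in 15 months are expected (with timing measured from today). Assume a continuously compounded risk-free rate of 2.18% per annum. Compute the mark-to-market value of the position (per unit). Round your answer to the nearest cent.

PV(remaining dividends) I = 5.79·e^(−0.0218·2/12) + 8.55·e^(−0.0218·15/12) = 14.0892
Current forward F = (S − I)·e^(rT) = (303.54 − 14.0892)·e^(0.0218·18/12) = 289.4508 × 1.033241 = 299.0724
Value (long) = (F − K)·e^(−rT) = (299.0724 − 268.12) × 0.967829 = 29.9566
Value = CHF 29.96

CHF 29.96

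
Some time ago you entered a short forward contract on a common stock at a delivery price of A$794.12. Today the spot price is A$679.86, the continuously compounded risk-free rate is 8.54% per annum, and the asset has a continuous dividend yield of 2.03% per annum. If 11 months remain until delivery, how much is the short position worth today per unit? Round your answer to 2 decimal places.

Current fair forward for the remaining 11 months: F = S·e^((r − q)·T), (r − q) = 0.0854 − 0.0203 = 0.0651
F = 679.86 · e^(0.0651 × 11/12) = 679.86 × 1.061492 = 721.6660
Value of long forward = (F − K)·e^(−rT) = (721.6660 − 794.12) · e^(−0.0854·11/12)
= -72.4540 × 0.924702 = -67.00
Short position value = −(long value) = A$67.00

A$67.00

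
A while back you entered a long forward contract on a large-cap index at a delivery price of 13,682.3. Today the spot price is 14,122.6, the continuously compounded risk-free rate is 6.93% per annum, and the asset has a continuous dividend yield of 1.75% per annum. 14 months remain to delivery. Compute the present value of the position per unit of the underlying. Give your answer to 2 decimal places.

1217.56

Current fair forward for the remaining 14 months: F = S·e^((r − q)·T), (r − q) = 0.0693 − 0.0175 = 0.0518
F = 14122.6 · e^(0.0518 × 14/12) = 14122.6 × 1.06229678 = 15002.3925
Value of long forward = (F − K)·e^(−rT) = (15002.3925 − 13682.3) · e^(−0.0693·14/12)
= 1320.0925 × 0.92233203 = 1217.56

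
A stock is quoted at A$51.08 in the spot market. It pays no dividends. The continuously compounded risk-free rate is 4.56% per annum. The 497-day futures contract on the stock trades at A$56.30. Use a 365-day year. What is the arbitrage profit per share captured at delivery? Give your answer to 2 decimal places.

A$1.95 per share

Fair futures: F* = S·e^(carry·T), with carry = r = 0.0456
F* = 51.08 · e^(0.0456 × 497/365) = 51.08 · e^0.062091 = 51.08 × 1.064059 = A$54.3521
Market A$56.30 > fair A$54.3521: forward overpriced → cash-and-carry (buy spot, short the forward).
At maturity, profit = |F_mkt − F*| = |56.30 − 54.3521| = A$1.95 per share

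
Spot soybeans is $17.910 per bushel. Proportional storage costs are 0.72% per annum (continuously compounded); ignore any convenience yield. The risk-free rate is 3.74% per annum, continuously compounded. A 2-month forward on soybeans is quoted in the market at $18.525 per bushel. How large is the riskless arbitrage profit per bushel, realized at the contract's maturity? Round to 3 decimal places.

$0.481 per bushel

Fair forward: F* = S·e^(carry·T), with carry = (r + u) = 0.0374 + 0.0072 = 0.0446
F* = 17.910 · e^(0.0446 × 2/12) = 17.910 · e^0.007433 = 17.910 × 1.007461 = $18.0436
Market $18.525 > fair $18.0436: forward overpriced → cash-and-carry (buy spot, short the forward).
At maturity, profit = |F_mkt − F*| = |18.525 − 18.0436| = $0.481 per bushel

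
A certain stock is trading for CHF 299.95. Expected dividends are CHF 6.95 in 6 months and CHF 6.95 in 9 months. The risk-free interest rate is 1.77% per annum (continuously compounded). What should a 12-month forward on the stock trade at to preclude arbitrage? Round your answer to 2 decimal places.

PV(dividends) I = 6.95·e^(−0.0177·6/12) + 6.95·e^(−0.0177·9/12)
I = 6.8888 + 6.8583 = 13.7471
F = (S − I)·e^(rT) = (299.95 − 13.7471) · e^(0.0177·12/12)
= 286.2029 · e^0.017700 = 286.2029 × 1.017858 = CHF 291.31

CHF 291.31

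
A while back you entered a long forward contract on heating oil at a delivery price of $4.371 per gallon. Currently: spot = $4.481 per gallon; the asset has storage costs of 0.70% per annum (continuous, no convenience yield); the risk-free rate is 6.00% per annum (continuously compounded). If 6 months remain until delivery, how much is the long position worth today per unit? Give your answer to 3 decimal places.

$0.255 per gallon

Current fair forward for the remaining 6 months: F = S·e^((r + u)·T), (r + u) = 0.0600 + 0.0070 = 0.0670
F = 4.481 · e^(0.0670 × 6/12) = 4.481 × 1.034067 = 4.6337
Value of long forward = (F − K)·e^(−rT) = (4.6337 − 4.371) · e^(−0.0600·6/12)
= 0.2627 × 0.970446 = 0.255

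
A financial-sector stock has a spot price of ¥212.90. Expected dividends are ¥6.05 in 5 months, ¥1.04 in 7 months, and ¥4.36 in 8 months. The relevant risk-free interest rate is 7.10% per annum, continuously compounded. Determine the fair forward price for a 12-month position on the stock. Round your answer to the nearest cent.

¥216.72

PV(dividends) I = 6.05·e^(−0.0710·5/12) + 1.04·e^(−0.0710·7/12) + 4.36·e^(−0.0710·8/12)
I = 5.8736 + 0.9978 + 4.1584 = 11.0298
F = (S − I)·e^(rT) = (212.90 − 11.0298) · e^(0.0710·12/12)
= 201.8702 · e^0.071000 = 201.8702 × 1.073581 = ¥216.72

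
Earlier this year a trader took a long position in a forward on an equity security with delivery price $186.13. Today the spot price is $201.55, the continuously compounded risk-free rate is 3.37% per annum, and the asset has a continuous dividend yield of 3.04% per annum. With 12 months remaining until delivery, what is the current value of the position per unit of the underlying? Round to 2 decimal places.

Current fair forward for the remaining 12 months: F = S·e^((r − q)·T), (r − q) = 0.0337 − 0.0304 = 0.0033
F = 201.55 · e^(0.0033 × 12/12) = 201.55 × 1.003305 = 202.2161
Value of long forward = (F − K)·e^(−rT) = (202.2161 − 186.13) · e^(−0.0337·12/12)
= 16.0861 × 0.966862 = 15.55

$15.55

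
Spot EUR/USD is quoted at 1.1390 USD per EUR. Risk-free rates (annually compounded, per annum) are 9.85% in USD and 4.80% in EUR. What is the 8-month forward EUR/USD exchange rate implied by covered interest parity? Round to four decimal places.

By covered interest parity, F = S · (1+r_USD)^T / (1+r_EUR)^T
= 1.1390 × 1.064633 / 1.031749 = 1.1390 × 1.031872
F = 1.1753 USD per EUR

1.1753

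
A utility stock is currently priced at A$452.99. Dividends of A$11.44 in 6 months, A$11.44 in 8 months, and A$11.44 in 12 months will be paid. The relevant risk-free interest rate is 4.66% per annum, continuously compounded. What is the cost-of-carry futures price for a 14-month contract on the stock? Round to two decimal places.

PV(dividends) I = 11.44·e^(−0.0466·6/12) + 11.44·e^(−0.0466·8/12) + 11.44·e^(−0.0466·12/12)
I = 11.1765 + 11.0901 + 10.9191 = 33.1857
F = (S − I)·e^(rT) = (452.99 − 33.1857) · e^(0.0466·14/12)
= 419.8043 · e^0.054367 = 419.8043 × 1.055872 = A$443.26

A$443.26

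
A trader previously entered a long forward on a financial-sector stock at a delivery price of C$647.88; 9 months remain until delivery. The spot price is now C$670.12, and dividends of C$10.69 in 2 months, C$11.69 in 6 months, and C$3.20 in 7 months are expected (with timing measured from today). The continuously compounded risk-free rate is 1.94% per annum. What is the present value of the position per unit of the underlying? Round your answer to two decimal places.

PV(remaining dividends) I = 10.69·e^(−0.0194·2/12) + 11.69·e^(−0.0194·6/12) + 3.20·e^(−0.0194·7/12) = 25.3966
Current forward F = (S − I)·e^(rT) = (670.12 − 25.3966)·e^(0.0194·9/12) = 644.7234 × 1.014656 = 654.1725
Value (long) = (F − K)·e^(−rT) = (654.1725 − 647.88) × 0.985555 = 6.2016
Value = C$6.20

C$6.20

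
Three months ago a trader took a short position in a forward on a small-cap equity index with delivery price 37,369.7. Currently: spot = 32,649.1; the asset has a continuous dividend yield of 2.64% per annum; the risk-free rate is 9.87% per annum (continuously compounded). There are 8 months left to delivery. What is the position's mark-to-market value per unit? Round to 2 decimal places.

2910.42

Current fair forward for the remaining 8 months: F = S·e^((r − q)·T), (r − q) = 0.0987 − 0.0264 = 0.0723
F = 32649.1 · e^(0.0723 × 8/12) = 32649.1 × 1.04938051 = 34261.3292
Value of long forward = (F − K)·e^(−rT) = (34261.3292 − 37369.7) · e^(−0.0987·8/12)
= -3108.3708 × 0.93631811 = -2910.42
Short position value = −(long value) = 2910.42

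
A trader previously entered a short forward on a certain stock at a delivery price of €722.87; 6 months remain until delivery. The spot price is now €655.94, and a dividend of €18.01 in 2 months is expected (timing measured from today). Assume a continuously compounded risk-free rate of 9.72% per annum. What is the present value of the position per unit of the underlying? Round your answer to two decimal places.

€50.36

PV(remaining dividends) I = 18.01·e^(−0.0972·2/12) = 17.7206
Current forward F = (S − I)·e^(rT) = (655.94 − 17.7206)·e^(0.0972·6/12) = 638.2194 × 1.049800 = 670.0027
Value (long) = (F − K)·e^(−rT) = (670.0027 − 722.87) × 0.952562 = -50.3594
Short position value = −(long value) = €50.36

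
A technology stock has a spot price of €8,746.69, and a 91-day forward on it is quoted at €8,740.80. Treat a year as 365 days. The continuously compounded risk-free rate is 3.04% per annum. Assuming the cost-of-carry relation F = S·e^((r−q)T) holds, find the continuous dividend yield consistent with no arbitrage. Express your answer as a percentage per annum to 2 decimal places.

From F = S·e^((r−q)T): (r − q) = ln(F/S)/T
ln(8740.80/8746.69) = ln(0.999327) = -0.000673
(r − q) = -0.000673 / (91/365) = -0.002699
q = r − ln(F/S)/T = 0.0304 + 0.002699 = 0.033099
q = 3.31%

3.31%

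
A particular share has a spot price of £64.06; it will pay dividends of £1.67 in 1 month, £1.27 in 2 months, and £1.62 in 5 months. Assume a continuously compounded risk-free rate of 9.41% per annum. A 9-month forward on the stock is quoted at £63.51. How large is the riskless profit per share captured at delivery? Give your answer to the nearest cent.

PV(dividends) I = 1.67·e^(−0.0941·1/12) + 1.27·e^(−0.0941·2/12) + 1.62·e^(−0.0941·5/12) = 4.4649
Fair forward F* = (S − I)·e^(rT) = (64.06 − 4.4649)·e^0.070575 = 59.5951 × 1.073125 = 63.9530
Market £63.51 < fair 63.9530: forward underpriced → reverse cash-and-carry (short the stock, invest proceeds at r, pay the dividends, go long the forward).
Profit at T = |F_mkt − F*| = |63.51 − 63.9530| = £0.44 per share

£0.44 per share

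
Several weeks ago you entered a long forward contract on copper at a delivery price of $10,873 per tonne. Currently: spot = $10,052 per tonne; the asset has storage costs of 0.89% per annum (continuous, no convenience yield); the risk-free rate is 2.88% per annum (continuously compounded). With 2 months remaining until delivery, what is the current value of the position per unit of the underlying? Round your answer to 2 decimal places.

Current fair forward for the remaining 2 months: F = S·e^((r + u)·T), (r + u) = 0.0288 + 0.0089 = 0.0377
F = 10052 · e^(0.0377 × 2/12) = 10052 × 1.00630311 = 10115.3589
Value of long forward = (F − K)·e^(−rT) = (10115.3589 − 10873) · e^(−0.0288·2/12)
= -757.6411 × 0.99521150 = -754.01

-$754.01 per tonne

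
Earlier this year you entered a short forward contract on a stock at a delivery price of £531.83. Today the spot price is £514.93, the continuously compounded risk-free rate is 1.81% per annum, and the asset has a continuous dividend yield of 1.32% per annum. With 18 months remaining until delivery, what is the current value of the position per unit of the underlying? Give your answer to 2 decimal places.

Current fair forward for the remaining 18 months: F = S·e^((r − q)·T), (r − q) = 0.0181 − 0.0132 = 0.0049
F = 514.93 · e^(0.0049 × 18/12) = 514.93 × 1.007377 = 518.7286
Value of long forward = (F − K)·e^(−rT) = (518.7286 − 531.83) · e^(−0.0181·18/12)
= -13.1014 × 0.973215 = -12.75
Short position value = −(long value) = £12.75

£12.75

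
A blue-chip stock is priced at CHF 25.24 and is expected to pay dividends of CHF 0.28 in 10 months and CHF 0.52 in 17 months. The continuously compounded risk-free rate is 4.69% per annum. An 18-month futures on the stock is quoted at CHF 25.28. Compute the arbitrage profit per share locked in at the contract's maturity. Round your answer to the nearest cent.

PV(dividends) I = 0.28·e^(−0.0469·10/12) + 0.52·e^(−0.0469·17/12) = 0.7558
Fair futures F* = (S − I)·e^(rT) = (25.24 − 0.7558)·e^0.070350 = 24.4842 × 1.072884 = 26.2687
Market CHF 25.28 < fair 26.2687: forward underpriced → reverse cash-and-carry (short the stock, invest proceeds at r, pay the dividends, go long the forward).
Profit at T = |F_mkt − F*| = |25.28 − 26.2687| = CHF 0.99 per share

CHF 0.99 per share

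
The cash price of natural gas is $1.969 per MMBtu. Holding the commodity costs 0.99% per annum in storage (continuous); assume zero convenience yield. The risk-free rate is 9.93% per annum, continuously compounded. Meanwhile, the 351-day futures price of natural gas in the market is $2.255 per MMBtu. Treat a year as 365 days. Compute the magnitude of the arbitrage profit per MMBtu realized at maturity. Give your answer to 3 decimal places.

Fair futures: F* = S·e^(carry·T), with carry = (r + u) = 0.0993 + 0.0099 = 0.1092
F* = 1.969 · e^(0.1092 × 351/365) = 1.969 · e^0.105012 = 1.969 × 1.110724 = $2.1870
Market $2.255 > fair $2.1870: forward overpriced → cash-and-carry (buy spot, short the forward).
At maturity, profit = |F_mkt − F*| = |2.255 − 2.1870| = $0.068 per MMBtu

$0.068 per MMBtu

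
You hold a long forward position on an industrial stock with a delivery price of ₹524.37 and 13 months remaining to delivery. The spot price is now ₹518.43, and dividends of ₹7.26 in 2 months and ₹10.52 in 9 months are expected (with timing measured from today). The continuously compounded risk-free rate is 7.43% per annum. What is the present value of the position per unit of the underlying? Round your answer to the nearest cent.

₹17.49

PV(remaining dividends) I = 7.26·e^(−0.0743·2/12) + 10.52·e^(−0.0743·9/12) = 17.1205
Current forward F = (S − I)·e^(rT) = (518.43 − 17.1205)·e^(0.0743·13/12) = 501.3095 × 1.083820 = 543.3293
Value (long) = (F − K)·e^(−rT) = (543.3293 − 524.37) × 0.922663 = 17.4930
Value = ₹17.49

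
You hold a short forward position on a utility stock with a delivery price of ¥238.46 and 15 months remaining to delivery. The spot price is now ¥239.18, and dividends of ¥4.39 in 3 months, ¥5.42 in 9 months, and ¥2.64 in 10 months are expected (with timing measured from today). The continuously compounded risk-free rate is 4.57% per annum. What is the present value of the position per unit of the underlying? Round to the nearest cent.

PV(remaining dividends) I = 4.39·e^(−0.0457·3/12) + 5.42·e^(−0.0457·9/12) + 2.64·e^(−0.0457·10/12) = 12.1189
Current forward F = (S − I)·e^(rT) = (239.18 − 12.1189)·e^(0.0457·15/12) = 227.0611 × 1.058788 = 240.4096
Value (long) = (F − K)·e^(−rT) = (240.4096 − 238.46) × 0.944476 = 1.8414
Short position value = −(long value) = -¥1.84

-¥1.84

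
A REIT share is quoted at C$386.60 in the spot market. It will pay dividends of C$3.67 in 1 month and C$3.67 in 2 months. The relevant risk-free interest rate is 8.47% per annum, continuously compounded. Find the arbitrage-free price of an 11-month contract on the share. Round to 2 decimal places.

C$409.96

PV(dividends) I = 3.67·e^(−0.0847·1/12) + 3.67·e^(−0.0847·2/12)
I = 3.6442 + 3.6186 = 7.2628
F = (S − I)·e^(rT) = (386.60 − 7.2628) · e^(0.0847·11/12)
= 379.3372 · e^0.077642 = 379.3372 × 1.080736 = C$409.96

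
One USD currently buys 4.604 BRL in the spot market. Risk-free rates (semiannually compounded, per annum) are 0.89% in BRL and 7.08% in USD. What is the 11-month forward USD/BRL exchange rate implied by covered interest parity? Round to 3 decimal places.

By covered interest parity, F = S · (1+r_BRL/2)^(2T) / (1+r_USD/2)^(2T)
= 4.604 × 1.008173 / 1.065855 = 4.604 × 0.945882
F = 4.355 BRL per USD

4.355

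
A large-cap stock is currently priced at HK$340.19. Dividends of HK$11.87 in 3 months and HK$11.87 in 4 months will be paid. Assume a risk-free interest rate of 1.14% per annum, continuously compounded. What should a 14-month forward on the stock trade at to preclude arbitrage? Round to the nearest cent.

HK$320.77

PV(dividends) I = 11.87·e^(−0.0114·3/12) + 11.87·e^(−0.0114·4/12)
I = 11.8362 + 11.8250 = 23.6612
F = (S − I)·e^(rT) = (340.19 − 23.6612) · e^(0.0114·14/12)
= 316.5288 · e^0.013300 = 316.5288 × 1.013389 = HK$320.77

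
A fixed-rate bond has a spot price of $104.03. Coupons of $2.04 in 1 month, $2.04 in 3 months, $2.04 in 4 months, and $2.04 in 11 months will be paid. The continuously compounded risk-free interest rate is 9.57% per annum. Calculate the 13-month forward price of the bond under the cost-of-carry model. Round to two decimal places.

$106.68

PV(coupons) I = 2.04·e^(−0.0957·1/12) + 2.04·e^(−0.0957·3/12) + 2.04·e^(−0.0957·4/12) + 2.04·e^(−0.0957·11/12)
I = 2.0238 + 1.9918 + 1.9760 + 1.8687 = 7.8603
F = (S − I)·e^(rT) = (104.03 − 7.8603) · e^(0.0957·13/12)
= 96.1697 · e^0.103675 = 96.1697 × 1.109240 = $106.68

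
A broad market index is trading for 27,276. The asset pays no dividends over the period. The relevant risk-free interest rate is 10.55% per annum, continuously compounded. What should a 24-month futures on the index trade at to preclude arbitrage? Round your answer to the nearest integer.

33,683

F = S·e^(rT) = 27276 · e^(0.1055 × 24/12)
= 27276 · e^0.211000 = 27276 × 1.234912
F = 33,683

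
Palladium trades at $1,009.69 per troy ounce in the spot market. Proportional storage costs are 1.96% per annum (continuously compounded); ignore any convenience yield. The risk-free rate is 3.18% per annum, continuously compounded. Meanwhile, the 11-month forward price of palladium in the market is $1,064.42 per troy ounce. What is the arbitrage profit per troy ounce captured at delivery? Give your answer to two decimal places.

Fair forward: F* = S·e^(carry·T), with carry = (r + u) = 0.0318 + 0.0196 = 0.0514
F* = 1009.69 · e^(0.0514 × 11/12) = 1009.69 · e^0.04711667 = 1009.69 × 1.04824430 = $1058.4018
Market $1064.42 > fair $1058.4018: forward overpriced → cash-and-carry (buy spot, short the forward).
At maturity, profit = |F_mkt − F*| = |1064.42 − 1058.4018| = $6.02 per troy ounce

$6.02 per troy ounce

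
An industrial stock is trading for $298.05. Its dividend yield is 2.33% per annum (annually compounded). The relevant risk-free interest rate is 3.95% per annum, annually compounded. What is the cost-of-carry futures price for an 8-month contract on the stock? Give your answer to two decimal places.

F = S · (1+r)^T / (1+q)^T
= 298.05 × 1.026163 / 1.015474 = 298.05 × 1.010526
F = $301.19

$301.19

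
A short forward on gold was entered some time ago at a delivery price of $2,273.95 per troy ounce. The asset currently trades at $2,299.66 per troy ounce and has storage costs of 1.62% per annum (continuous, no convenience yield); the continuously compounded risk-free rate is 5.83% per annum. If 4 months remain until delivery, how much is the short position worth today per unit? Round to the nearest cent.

Current fair forward for the remaining 4 months: F = S·e^((r + u)·T), (r + u) = 0.0583 + 0.0162 = 0.0745
F = 2299.66 · e^(0.0745 × 4/12) = 2299.66 × 1.02514425 = 2357.4832
Value of long forward = (F − K)·e^(−rT) = (2357.4832 − 2273.95) · e^(−0.0583·4/12)
= 83.5332 × 0.98075428 = 81.93
Short position value = −(long value) = -$81.93

-$81.93 per troy ounce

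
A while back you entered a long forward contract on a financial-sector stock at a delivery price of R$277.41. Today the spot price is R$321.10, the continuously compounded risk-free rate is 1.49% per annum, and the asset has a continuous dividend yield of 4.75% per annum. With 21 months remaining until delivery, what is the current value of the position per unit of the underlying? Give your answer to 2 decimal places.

R$25.22

Current fair forward for the remaining 21 months: F = S·e^((r − q)·T), (r − q) = 0.0149 − 0.0475 = -0.0326
F = 321.10 · e^(-0.0326 × 21/12) = 321.10 × 0.944547 = 303.2940
Value of long forward = (F − K)·e^(−rT) = (303.2940 − 277.41) · e^(−0.0149·21/12)
= 25.8840 × 0.974262 = 25.22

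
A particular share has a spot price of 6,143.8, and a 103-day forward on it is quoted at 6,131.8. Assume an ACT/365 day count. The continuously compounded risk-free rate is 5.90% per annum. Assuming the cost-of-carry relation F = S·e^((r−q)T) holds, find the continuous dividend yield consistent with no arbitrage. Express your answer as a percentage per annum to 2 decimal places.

From F = S·e^((r−q)T): (r − q) = ln(F/S)/T
ln(6131.8/6143.8) = ln(0.998047) = -0.001955
(r − q) = -0.001955 / (103/365) = -0.006928
q = r − ln(F/S)/T = 0.0590 + 0.006928 = 0.065928
q = 6.59%

6.59%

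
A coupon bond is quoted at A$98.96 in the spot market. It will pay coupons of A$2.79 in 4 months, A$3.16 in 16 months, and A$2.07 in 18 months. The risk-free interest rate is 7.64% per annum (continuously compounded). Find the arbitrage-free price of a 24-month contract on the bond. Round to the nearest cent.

PV(coupons) I = 2.79·e^(−0.0764·4/12) + 3.16·e^(−0.0764·16/12) + 2.07·e^(−0.0764·18/12)
I = 2.7198 + 2.8540 + 1.8459 = 7.4197
F = (S − I)·e^(rT) = (98.96 − 7.4197) · e^(0.0764·24/12)
= 91.5403 · e^0.152800 = 91.5403 × 1.165092 = A$106.65

A$106.65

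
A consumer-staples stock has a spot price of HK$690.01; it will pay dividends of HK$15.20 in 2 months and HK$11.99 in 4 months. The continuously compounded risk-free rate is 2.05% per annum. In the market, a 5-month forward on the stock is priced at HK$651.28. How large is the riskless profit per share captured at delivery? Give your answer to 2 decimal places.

HK$17.36 per share

PV(dividends) I = 15.20·e^(−0.0205·2/12) + 11.99·e^(−0.0205·4/12) = 27.0565
Fair forward F* = (S − I)·e^(rT) = (690.01 − 27.0565)·e^0.008542 = 662.9535 × 1.008579 = 668.6410
Market HK$651.28 < fair 668.6410: forward underpriced → reverse cash-and-carry (short the stock, invest proceeds at r, pay the dividends, go long the forward).
Profit at T = |F_mkt − F*| = |651.28 − 668.6410| = HK$17.36 per share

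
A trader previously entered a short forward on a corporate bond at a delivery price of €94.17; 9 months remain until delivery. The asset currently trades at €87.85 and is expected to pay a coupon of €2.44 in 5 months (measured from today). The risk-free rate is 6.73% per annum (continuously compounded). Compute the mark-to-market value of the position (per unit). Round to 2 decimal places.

€4.06

PV(remaining coupons) I = 2.44·e^(−0.0673·5/12) = 2.3725
Current forward F = (S − I)·e^(rT) = (87.85 − 2.3725)·e^(0.0673·9/12) = 85.4775 × 1.051771 = 89.9028
Value (long) = (F − K)·e^(−rT) = (89.9028 − 94.17) × 0.950778 = -4.0572
Short position value = −(long value) = €4.06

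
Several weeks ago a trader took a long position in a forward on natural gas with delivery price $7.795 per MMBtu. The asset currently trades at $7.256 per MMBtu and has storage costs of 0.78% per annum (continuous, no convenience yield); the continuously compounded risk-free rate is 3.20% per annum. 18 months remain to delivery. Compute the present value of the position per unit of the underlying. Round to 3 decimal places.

-$0.088 per MMBtu

Current fair forward for the remaining 18 months: F = S·e^((r + u)·T), (r + u) = 0.0320 + 0.0078 = 0.0398
F = 7.256 · e^(0.0398 × 18/12) = 7.256 × 1.061518 = 7.7024
Value of long forward = (F − K)·e^(−rT) = (7.7024 − 7.795) · e^(−0.0320·18/12)
= -0.0926 × 0.953134 = -0.088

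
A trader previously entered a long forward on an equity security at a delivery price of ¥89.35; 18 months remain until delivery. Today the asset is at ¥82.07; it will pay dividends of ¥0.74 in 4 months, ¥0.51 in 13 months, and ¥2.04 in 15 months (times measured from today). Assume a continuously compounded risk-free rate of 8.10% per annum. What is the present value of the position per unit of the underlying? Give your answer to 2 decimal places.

PV(remaining dividends) I = 0.74·e^(−0.0810·4/12) + 0.51·e^(−0.0810·13/12) + 2.04·e^(−0.0810·15/12) = 3.0310
Current forward F = (S − I)·e^(rT) = (82.07 − 3.0310)·e^(0.0810·18/12) = 79.0390 × 1.129189 = 89.2500
Value (long) = (F − K)·e^(−rT) = (89.2500 − 89.35) × 0.885591 = -0.0886
Value = -¥0.09

-¥0.09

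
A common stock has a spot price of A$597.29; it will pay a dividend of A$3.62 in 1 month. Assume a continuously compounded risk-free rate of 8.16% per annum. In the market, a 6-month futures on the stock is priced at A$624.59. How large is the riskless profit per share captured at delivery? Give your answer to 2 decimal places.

A$6.17 per share

PV(dividends) I = 3.62·e^(−0.0816·1/12) = 3.5955
Fair futures F* = (S − I)·e^(rT) = (597.29 − 3.5955)·e^0.040800 = 593.6945 × 1.041644 = 618.4183
Market A$624.59 > fair 618.4183: forward overpriced → cash-and-carry (borrow at r, buy the stock and collect the dividends, short the forward).
Profit at T = |F_mkt − F*| = |624.59 − 618.4183| = A$6.17 per share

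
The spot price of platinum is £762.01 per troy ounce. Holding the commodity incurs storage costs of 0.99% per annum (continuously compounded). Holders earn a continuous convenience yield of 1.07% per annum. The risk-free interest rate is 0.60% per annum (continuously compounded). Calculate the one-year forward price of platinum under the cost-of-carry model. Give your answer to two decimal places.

Net carry = r + u − y = 0.0060 + 0.0099 − 0.0107 = 0.0052
F = S·e^((r+u−y)T) = 762.01 · e^(0.0052 × 12/12) = 762.01 · e^0.005200
= 762.01 × 1.005214 = £765.98 per troy ounce

£765.98 per troy ounce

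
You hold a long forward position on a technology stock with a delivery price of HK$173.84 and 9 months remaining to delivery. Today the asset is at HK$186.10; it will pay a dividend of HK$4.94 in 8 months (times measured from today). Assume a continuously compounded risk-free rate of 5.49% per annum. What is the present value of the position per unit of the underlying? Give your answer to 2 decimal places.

PV(remaining dividends) I = 4.94·e^(−0.0549·8/12) = 4.7625
Current forward F = (S − I)·e^(rT) = (186.10 − 4.7625)·e^(0.0549·9/12) = 181.3375 × 1.042034 = 188.9598
Value (long) = (F − K)·e^(−rT) = (188.9598 − 173.84) × 0.959661 = 14.5099
Value = HK$14.51

HK$14.51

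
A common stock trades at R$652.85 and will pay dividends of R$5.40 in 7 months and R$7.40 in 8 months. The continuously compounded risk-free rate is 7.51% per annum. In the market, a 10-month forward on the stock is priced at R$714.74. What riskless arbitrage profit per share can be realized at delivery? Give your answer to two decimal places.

R$32.72 per share

PV(dividends) I = 5.40·e^(−0.0751·7/12) + 7.40·e^(−0.0751·8/12) = 12.2072
Fair forward F* = (S − I)·e^(rT) = (652.85 − 12.2072)·e^0.062583 = 640.6428 × 1.064583 = 682.0174
Market R$714.74 > fair 682.0174: forward overpriced → cash-and-carry (borrow at r, buy the stock and collect the dividends, short the forward).
Profit at T = |F_mkt − F*| = |714.74 − 682.0174| = R$32.72 per share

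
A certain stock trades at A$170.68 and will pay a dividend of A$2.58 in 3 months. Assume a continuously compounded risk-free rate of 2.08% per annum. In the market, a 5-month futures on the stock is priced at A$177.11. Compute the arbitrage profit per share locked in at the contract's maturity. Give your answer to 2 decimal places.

PV(dividends) I = 2.58·e^(−0.0208·3/12) = 2.5666
Fair futures F* = (S − I)·e^(rT) = (170.68 − 2.5666)·e^0.008667 = 168.1134 × 1.008705 = 169.5768
Market A$177.11 > fair 169.5768: forward overpriced → cash-and-carry (borrow at r, buy the stock and collect the dividends, short the forward).
Profit at T = |F_mkt − F*| = |177.11 − 169.5768| = A$7.53 per share

A$7.53 per share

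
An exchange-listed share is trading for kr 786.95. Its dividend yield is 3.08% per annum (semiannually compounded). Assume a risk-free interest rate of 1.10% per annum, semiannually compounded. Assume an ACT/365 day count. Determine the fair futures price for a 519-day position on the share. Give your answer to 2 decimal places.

F = S · (1+r/2)^(2T) / (1+q/2)^(2T)
= 786.95 × 1.015721 / 1.044420 = 786.95 × 0.972522
F = kr 765.33

kr 765.33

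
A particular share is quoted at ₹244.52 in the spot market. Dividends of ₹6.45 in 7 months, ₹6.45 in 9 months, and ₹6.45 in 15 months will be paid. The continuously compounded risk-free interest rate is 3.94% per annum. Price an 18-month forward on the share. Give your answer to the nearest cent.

PV(dividends) I = 6.45·e^(−0.0394·7/12) + 6.45·e^(−0.0394·9/12) + 6.45·e^(−0.0394·15/12)
I = 6.3034 + 6.2622 + 6.1400 = 18.7056
F = (S − I)·e^(rT) = (244.52 − 18.7056) · e^(0.0394·18/12)
= 225.8144 · e^0.059100 = 225.8144 × 1.060881 = ₹239.56

₹239.56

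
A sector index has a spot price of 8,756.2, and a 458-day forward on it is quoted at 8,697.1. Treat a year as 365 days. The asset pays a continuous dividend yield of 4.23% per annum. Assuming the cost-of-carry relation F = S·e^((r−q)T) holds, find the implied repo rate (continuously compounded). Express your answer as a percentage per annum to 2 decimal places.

3.69%

From F = S·e^((r−q)T): (r − q) = ln(F/S)/T
ln(8697.1/8756.2) = ln(0.993250) = -0.006773
(r − q) = -0.006773 / (458/365) = -0.005398
r = ln(F/S)/T + q = -0.005398 + 0.0423 = 0.036902
r = 3.69%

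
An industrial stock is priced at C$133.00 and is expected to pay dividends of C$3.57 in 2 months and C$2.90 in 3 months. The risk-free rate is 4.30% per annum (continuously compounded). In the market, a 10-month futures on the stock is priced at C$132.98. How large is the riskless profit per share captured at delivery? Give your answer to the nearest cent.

C$1.78 per share

PV(dividends) I = 3.57·e^(−0.0430·2/12) + 2.90·e^(−0.0430·3/12) = 6.4135
Fair futures F* = (S − I)·e^(rT) = (133.00 − 6.4135)·e^0.035833 = 126.5865 × 1.036483 = 131.2048
Market C$132.98 > fair 131.2048: forward overpriced → cash-and-carry (borrow at r, buy the stock and collect the dividends, short the forward).
Profit at T = |F_mkt − F*| = |132.98 − 131.2048| = C$1.78 per share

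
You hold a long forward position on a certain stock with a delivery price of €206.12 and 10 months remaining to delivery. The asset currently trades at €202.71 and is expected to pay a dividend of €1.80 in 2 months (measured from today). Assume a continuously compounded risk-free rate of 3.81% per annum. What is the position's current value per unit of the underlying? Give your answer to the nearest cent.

PV(remaining dividends) I = 1.80·e^(−0.0381·2/12) = 1.7886
Current forward F = (S − I)·e^(rT) = (202.71 − 1.7886)·e^(0.0381·10/12) = 200.9214 × 1.032259 = 207.4029
Value (long) = (F − K)·e^(−rT) = (207.4029 − 206.12) × 0.968749 = 1.2428
Value = €1.24

€1.24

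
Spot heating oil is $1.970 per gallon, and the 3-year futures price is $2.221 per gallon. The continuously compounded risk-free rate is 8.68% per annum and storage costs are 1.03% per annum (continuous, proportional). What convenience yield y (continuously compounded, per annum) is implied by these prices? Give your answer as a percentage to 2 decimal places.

F = S·e^((r+u−y)T) ⇒ (r+u−y) = ln(F/S)/T
ln(2.221/1.970) = 0.119924; /T ⇒ 0.039975
y = r + u − ln(F/S)/T = 0.0868 + 0.0103 − 0.039975 = 0.057125
y = 5.71%

5.71%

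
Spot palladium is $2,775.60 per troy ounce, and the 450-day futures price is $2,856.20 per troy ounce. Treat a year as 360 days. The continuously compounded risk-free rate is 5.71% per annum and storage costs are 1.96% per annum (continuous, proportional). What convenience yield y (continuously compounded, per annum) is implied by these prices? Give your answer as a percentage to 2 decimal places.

5.38%

F = S·e^((r+u−y)T) ⇒ (r+u−y) = ln(F/S)/T
ln(2856.20/2775.60) = 0.028625; /T ⇒ 0.022900
y = r + u − ln(F/S)/T = 0.0571 + 0.0196 − 0.022900 = 0.053800
y = 5.38%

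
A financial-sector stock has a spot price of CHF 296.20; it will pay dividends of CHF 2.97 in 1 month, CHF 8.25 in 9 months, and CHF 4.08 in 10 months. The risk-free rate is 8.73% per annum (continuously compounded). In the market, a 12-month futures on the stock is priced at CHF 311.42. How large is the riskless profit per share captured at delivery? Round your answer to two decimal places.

CHF 3.99 per share

PV(dividends) I = 2.97·e^(−0.0873·1/12) + 8.25·e^(−0.0873·9/12) + 4.08·e^(−0.0873·10/12) = 14.4693
Fair futures F* = (S − I)·e^(rT) = (296.20 − 14.4693)·e^0.087300 = 281.7307 × 1.091224 = 307.4313
Market CHF 311.42 > fair 307.4313: forward overpriced → cash-and-carry (borrow at r, buy the stock and collect the dividends, short the forward).
Profit at T = |F_mkt − F*| = |311.42 − 307.4313| = CHF 3.99 per share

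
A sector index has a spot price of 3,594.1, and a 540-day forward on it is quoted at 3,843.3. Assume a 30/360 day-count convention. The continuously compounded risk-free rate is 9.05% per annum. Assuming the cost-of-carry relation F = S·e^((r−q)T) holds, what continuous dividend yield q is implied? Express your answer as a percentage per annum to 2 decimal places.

From F = S·e^((r−q)T): (r − q) = ln(F/S)/T
ln(3843.3/3594.1) = ln(1.069336) = 0.067038
(r − q) = 0.067038 / (540/360) = 0.044692
q = r − ln(F/S)/T = 0.0905 − 0.044692 = 0.045808
q = 4.58%

4.58%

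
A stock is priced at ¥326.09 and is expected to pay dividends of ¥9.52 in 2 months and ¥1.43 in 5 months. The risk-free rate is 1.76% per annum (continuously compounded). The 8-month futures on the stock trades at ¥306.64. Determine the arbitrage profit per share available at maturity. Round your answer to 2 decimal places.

PV(dividends) I = 9.52·e^(−0.0176·2/12) + 1.43·e^(−0.0176·5/12) = 10.9117
Fair futures F* = (S − I)·e^(rT) = (326.09 − 10.9117)·e^0.011733 = 315.1783 × 1.011802 = 318.8980
Market ¥306.64 < fair 318.8980: forward underpriced → reverse cash-and-carry (short the stock, invest proceeds at r, pay the dividends, go long the forward).
Profit at T = |F_mkt − F*| = |306.64 − 318.8980| = ¥12.26 per share

¥12.26 per share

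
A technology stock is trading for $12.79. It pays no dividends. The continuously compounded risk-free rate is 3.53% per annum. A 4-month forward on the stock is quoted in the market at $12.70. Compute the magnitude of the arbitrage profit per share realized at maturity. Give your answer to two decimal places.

$0.24 per share

Fair forward: F* = S·e^(carry·T), with carry = r = 0.0353
F* = 12.79 · e^(0.0353 × 4/12) = 12.79 · e^0.011767 = 12.79 × 1.011837 = $12.9414
Market $12.70 < fair $12.9414: forward underpriced → reverse cash-and-carry (short spot, go long the forward).
At maturity, profit = |F_mkt − F*| = |12.70 − 12.9414| = $0.24 per share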